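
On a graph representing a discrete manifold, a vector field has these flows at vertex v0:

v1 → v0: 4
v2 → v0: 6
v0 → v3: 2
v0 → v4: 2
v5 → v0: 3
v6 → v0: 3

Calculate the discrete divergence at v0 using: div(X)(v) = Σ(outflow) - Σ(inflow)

Divergence = sum of outgoing flows = (-4) + (-6) + 2 + 2 + (-3) + (-3) = -12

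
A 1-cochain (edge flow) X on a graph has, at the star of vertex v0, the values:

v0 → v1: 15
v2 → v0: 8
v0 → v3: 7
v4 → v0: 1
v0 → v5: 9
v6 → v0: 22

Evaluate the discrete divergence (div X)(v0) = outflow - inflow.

Divergence = sum of outgoing flows = 15 + (-8) + 7 + (-1) + 9 + (-22) = 0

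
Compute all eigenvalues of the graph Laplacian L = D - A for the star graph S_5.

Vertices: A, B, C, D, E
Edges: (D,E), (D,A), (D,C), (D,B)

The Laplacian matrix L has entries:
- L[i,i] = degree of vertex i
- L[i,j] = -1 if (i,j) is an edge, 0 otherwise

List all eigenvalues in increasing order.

The star S_5 is the complete bipartite graph K_{1,4} (one hub of degree 4, 4 leaves of degree 1). The Laplacian spectrum of K_{p,q} is 0, p (multiplicity q−1), q (multiplicity p−1), p+q. With p = 1, q = 4: 0 once, 1 with multiplicity 3, and 5 once. (Check: trace L = sum of degrees = 8 = 3·1 + 5.)
Laplacian eigenvalues (increasing order): [0.0, 1.0, 1.0, 1.0, 5.0]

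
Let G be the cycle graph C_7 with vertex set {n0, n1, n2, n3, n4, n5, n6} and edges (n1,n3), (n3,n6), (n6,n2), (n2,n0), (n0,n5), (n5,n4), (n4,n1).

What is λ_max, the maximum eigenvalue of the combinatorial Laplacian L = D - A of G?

The cycle graph C_n has Laplacian eigenvalues λ_k = 2 − 2cos(2πk/n), k = 0, 1, …, n−1. Here n = 7:
k=0: 2 − 2cos(0) = 0.0; k=1: 2 − 2cos(2π/7) = 0.753; k=2: 2 − 2cos(4π/7) = 2.445; k=3: 2 − 2cos(6π/7) = 3.8019; k=4: 2 − 2cos(8π/7) = 3.8019; k=5: 2 − 2cos(10π/7) = 2.445; k=6: 2 − 2cos(12π/7) = 0.753.
Laplacian eigenvalues: [0.0, 0.753, 0.753, 2.445, 2.445, 3.8019, 3.8019]. Largest eigenvalue (spectral radius) = 3.8019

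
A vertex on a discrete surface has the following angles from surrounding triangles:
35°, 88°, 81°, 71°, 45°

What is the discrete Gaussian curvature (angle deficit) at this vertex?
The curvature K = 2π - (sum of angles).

Sum of angles = 320°. K = 360° - 320° = 40° = 2π/9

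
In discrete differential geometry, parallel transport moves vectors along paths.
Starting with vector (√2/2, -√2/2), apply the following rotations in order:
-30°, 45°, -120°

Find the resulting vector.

Total rotation: (-30°) + 45° + (-120°) = -105°. Final vector: (-0.8660, -0.5000)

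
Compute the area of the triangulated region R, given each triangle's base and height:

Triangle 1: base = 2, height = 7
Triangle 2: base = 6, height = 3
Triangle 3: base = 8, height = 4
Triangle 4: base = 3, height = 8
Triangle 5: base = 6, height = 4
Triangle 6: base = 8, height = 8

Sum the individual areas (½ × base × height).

(1/2)×2×7 + (1/2)×6×3 + (1/2)×8×4 + (1/2)×3×8 + (1/2)×6×4 + (1/2)×8×8 = 88.0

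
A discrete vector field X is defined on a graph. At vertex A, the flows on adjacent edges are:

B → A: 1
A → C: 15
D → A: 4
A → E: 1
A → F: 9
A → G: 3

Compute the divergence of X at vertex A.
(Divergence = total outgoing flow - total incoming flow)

Divergence = sum of outgoing flows = (-1) + 15 + (-4) + 1 + 9 + 3 = 23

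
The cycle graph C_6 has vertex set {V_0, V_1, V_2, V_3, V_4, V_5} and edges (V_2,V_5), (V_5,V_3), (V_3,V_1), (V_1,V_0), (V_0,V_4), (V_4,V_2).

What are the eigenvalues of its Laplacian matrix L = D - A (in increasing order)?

The cycle graph C_n has Laplacian eigenvalues λ_k = 2 − 2cos(2πk/n), k = 0, 1, …, n−1. Here n = 6:
k=0: 2 − 2cos(0) = 0.0; k=1: 2 − 2cos(π/3) = 1.0; k=2: 2 − 2cos(2π/3) = 3.0; k=3: 2 − 2cos(π) = 4.0; k=4: 2 − 2cos(4π/3) = 3.0; k=5: 2 − 2cos(5π/3) = 1.0.
Laplacian eigenvalues (increasing order): [0.0, 1.0, 1.0, 3.0, 3.0, 4.0]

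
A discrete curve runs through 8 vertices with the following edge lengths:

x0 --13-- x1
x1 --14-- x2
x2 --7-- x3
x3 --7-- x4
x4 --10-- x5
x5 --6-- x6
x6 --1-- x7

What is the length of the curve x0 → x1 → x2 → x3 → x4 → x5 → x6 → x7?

Arc length = 13 + 14 + 7 + 7 + 10 + 6 + 1 = 58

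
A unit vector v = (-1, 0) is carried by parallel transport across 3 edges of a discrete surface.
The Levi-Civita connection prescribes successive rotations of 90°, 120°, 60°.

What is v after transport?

Total rotation: 90° + 120° + 60° = 270° ≡ -90° (mod 360°). Final vector: (0, 1)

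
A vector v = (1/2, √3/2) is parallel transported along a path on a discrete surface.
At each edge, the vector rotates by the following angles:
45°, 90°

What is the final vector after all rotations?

Total rotation: 45° + 90° = 135°. Final vector: (-0.9659, -0.2588)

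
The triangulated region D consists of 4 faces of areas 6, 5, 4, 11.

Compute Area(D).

6 + 5 + 4 + 11 = 26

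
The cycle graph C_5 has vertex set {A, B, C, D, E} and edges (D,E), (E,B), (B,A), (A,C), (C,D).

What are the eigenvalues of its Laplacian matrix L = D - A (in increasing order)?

The cycle graph C_n has Laplacian eigenvalues λ_k = 2 − 2cos(2πk/n), k = 0, 1, …, n−1. Here n = 5:
k=0: 2 − 2cos(0) = 0.0; k=1: 2 − 2cos(2π/5) = 1.382; k=2: 2 − 2cos(4π/5) = 3.618; k=3: 2 − 2cos(6π/5) = 3.618; k=4: 2 − 2cos(8π/5) = 1.382.
Laplacian eigenvalues (increasing order): [0.0, 1.382, 1.382, 3.618, 3.618]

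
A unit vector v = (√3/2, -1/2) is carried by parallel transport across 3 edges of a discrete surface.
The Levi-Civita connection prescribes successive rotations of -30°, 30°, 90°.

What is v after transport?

Total rotation: (-30°) + 30° + 90° = 90°. Final vector: (0.5000, 0.8660)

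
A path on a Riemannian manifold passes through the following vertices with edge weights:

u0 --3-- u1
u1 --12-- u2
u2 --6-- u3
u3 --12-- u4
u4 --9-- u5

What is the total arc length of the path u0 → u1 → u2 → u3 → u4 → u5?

Arc length = 3 + 12 + 6 + 12 + 9 = 42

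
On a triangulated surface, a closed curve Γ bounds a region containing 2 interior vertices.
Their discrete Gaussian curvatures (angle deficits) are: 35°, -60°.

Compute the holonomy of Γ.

Holonomy = total enclosed curvature = 35° + (-60°) = -25°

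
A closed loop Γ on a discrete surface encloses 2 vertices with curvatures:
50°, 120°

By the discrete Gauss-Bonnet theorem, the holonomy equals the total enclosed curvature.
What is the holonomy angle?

Holonomy = total enclosed curvature = 50° + 120° = 170°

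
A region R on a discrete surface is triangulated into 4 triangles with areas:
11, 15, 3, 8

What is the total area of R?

11 + 15 + 3 + 8 = 37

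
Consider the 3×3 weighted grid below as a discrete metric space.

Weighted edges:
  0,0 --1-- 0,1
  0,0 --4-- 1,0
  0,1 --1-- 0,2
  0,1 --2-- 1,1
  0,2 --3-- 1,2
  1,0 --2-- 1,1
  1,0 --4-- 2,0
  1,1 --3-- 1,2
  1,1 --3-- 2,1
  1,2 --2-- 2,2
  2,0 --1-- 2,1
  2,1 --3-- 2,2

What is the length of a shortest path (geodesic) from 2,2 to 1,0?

Shortest path: 2,2 → 1,2 → 1,1 → 1,0, total weight = 7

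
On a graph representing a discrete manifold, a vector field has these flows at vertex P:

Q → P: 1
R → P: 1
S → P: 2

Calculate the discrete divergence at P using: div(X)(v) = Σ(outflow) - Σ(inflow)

Divergence = sum of outgoing flows = (-1) + (-1) + (-2) = -4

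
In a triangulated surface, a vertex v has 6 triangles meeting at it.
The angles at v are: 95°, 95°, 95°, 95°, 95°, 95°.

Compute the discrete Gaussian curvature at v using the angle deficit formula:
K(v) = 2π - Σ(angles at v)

Sum of angles = 570°. K = 360° - 570° = -210° = -7π/6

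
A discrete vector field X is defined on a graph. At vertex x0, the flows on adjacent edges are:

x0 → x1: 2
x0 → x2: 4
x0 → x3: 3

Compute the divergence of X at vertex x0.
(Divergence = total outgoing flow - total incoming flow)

Divergence = sum of outgoing flows = 2 + 4 + 3 = 9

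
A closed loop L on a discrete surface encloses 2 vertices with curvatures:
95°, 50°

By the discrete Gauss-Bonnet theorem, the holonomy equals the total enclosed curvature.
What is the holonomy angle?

Holonomy = total enclosed curvature = 95° + 50° = 145°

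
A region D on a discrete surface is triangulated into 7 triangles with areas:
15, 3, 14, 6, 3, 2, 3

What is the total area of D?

15 + 3 + 14 + 6 + 3 + 2 + 3 = 46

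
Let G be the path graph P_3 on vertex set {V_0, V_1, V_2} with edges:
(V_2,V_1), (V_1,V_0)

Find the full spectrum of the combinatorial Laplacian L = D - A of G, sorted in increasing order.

The path graph P_n has Laplacian eigenvalues λ_k = 2 − 2cos(kπ/n), k = 0, 1, …, n−1. Here n = 3:
k=0: 2 − 2cos(0) = 0.0; k=1: 2 − 2cos(π/3) = 1.0; k=2: 2 − 2cos(2π/3) = 3.0.
Laplacian eigenvalues (increasing order): [0.0, 1.0, 3.0]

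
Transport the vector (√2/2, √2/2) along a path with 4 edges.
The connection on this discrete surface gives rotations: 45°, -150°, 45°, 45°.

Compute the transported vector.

Total rotation: 45° + (-150°) + 45° + 45° = -15°. Final vector: (0.8660, 0.5000)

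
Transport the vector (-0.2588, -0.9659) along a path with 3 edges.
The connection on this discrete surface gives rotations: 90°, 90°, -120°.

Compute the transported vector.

Total rotation: 90° + 90° + (-120°) = 60°. Final vector: (0.7071, -0.7071)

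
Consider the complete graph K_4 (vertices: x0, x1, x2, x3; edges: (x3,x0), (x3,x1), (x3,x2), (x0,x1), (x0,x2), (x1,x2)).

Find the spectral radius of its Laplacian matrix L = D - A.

For the complete graph K_n, L = nI − J (J = all-ones matrix). J has eigenvalues n (once, eigenvector 𝟙) and 0 (multiplicity n−1), so L has eigenvalues 0 (once) and n (multiplicity n−1). Here n = 4: eigenvalue 0 once and 4 with multiplicity 3.
Laplacian eigenvalues: [0.0, 4.0, 4.0, 4.0]. Largest eigenvalue (spectral radius) = 4.0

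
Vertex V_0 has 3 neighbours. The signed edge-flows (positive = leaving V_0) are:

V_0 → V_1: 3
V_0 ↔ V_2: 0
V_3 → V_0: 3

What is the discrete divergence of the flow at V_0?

Divergence = sum of outgoing flows = 3 + 0 + (-3) = 0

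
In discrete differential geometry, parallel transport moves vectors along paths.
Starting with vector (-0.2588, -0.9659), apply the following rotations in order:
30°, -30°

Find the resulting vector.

Total rotation: 30° + (-30°) = 0°. Final vector: (-0.2588, -0.9659)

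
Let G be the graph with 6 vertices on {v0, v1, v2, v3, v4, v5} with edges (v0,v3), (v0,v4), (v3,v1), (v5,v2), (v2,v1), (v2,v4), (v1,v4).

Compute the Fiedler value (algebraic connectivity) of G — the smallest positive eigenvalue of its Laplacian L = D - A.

Degrees: deg(v0) = 2, deg(v1) = 3, deg(v2) = 3, deg(v3) = 2, deg(v4) = 3, deg(v5) = 1.
L = D − A with rows/columns ordered (v0, v1, v2, v3, v4, v5):
  [ 2,  0,  0, -1, -1,  0]
  [ 0,  3, -1, -1, -1,  0]
  [ 0, -1,  3,  0, -1, -1]
  [-1, -1,  0,  2,  0,  0]
  [-1, -1, -1,  0,  3,  0]
  [ 0,  0, -1,  0,  0,  1]
Characteristic polynomial: det(λI − L) = λ(λ² − 5λ + 3)(λ − 2)(λ² − 7λ + 11).
Roots: λ = 0; (λ² − 5λ + 3) = 0 ⇒ λ = (5 ± √13)/2 ≈ 0.6972, 4.3028; (λ − 2) = 0 ⇒ λ = 2; (λ² − 7λ + 11) = 0 ⇒ λ = (7 ± √5)/2 ≈ 2.382, 4.618.
(Check: the roots sum (with multiplicity) to 14, matching trace L = Σdeg = 2·7 = 14.)
Laplacian eigenvalues: [0.0, 0.6972, 2.0, 2.382, 4.3028, 4.618]. Algebraic connectivity (smallest non-zero eigenvalue) = 0.6972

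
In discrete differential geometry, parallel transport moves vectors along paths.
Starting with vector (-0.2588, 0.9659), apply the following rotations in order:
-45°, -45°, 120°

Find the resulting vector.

Total rotation: (-45°) + (-45°) + 120° = 30°. Final vector: (-0.7071, 0.7071)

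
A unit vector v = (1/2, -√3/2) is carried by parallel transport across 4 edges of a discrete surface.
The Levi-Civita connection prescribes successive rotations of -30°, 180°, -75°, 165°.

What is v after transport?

Total rotation: (-30°) + 180° + (-75°) + 165° = 240° ≡ -120° (mod 360°). Final vector: (-1, 0)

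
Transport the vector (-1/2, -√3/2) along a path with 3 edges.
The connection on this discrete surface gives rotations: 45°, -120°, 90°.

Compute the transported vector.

Total rotation: 45° + (-120°) + 90° = 15°. Final vector: (-0.2588, -0.9659)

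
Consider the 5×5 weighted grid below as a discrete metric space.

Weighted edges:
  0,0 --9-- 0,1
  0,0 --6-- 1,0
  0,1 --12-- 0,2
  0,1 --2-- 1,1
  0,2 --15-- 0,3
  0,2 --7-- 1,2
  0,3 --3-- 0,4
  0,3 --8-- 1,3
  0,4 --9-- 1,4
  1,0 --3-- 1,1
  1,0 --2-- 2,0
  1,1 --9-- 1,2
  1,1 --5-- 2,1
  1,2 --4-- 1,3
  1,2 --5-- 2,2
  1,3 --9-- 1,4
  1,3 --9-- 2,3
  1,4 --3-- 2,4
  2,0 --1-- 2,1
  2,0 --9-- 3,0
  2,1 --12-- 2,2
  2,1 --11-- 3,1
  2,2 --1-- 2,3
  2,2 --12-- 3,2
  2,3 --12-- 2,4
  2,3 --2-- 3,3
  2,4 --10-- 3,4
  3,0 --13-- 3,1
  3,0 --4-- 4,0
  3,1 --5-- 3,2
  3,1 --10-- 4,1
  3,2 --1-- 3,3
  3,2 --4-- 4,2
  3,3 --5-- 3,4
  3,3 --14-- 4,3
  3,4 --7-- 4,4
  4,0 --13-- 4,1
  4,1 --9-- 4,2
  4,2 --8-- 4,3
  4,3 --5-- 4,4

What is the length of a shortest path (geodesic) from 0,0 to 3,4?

Shortest path: 0,0 → 1,0 → 2,0 → 2,1 → 2,2 → 2,3 → 3,3 → 3,4, total weight = 29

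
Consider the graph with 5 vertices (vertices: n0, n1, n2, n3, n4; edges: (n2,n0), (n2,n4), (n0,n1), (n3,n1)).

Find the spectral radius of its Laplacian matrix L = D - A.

Degrees: deg(n0) = 2, deg(n1) = 2, deg(n2) = 2, deg(n3) = 1, deg(n4) = 1.
L = D − A with rows/columns ordered (n0, n1, n2, n3, n4):
  [ 2, -1, -1,  0,  0]
  [-1,  2,  0, -1,  0]
  [-1,  0,  2,  0, -1]
  [ 0, -1,  0,  1,  0]
  [ 0,  0, -1,  0,  1]
Characteristic polynomial: det(λI − L) = λ(λ² − 3λ + 1)(λ² − 5λ + 5).
Roots: λ = 0; (λ² − 3λ + 1) = 0 ⇒ λ = (3 ± √5)/2 ≈ 0.382, 2.618; (λ² − 5λ + 5) = 0 ⇒ λ = (5 ± √5)/2 ≈ 1.382, 3.618.
(Check: the roots sum (with multiplicity) to 8, matching trace L = Σdeg = 2·4 = 8.)
Laplacian eigenvalues: [0.0, 0.382, 1.382, 2.618, 3.618]. Largest eigenvalue (spectral radius) = 3.618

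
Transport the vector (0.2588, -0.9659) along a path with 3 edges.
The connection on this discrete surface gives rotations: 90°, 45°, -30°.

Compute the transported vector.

Total rotation: 90° + 45° + (-30°) = 105°. Final vector: (0.8660, 0.5000)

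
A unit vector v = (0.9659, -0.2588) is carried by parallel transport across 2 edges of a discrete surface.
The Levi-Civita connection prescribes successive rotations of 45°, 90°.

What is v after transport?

Total rotation: 45° + 90° = 135°. Final vector: (-0.5000, 0.8660)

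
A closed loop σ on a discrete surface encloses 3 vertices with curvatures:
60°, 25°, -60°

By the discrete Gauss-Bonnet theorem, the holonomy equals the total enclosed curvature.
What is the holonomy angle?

Holonomy = total enclosed curvature = 60° + 25° + (-60°) = 25°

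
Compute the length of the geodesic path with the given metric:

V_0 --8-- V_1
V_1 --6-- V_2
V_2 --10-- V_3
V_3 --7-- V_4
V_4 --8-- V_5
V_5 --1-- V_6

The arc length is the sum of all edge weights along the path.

Arc length = 8 + 6 + 10 + 7 + 8 + 1 = 40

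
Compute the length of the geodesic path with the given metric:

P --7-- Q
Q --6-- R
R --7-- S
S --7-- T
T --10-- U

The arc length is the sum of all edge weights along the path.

Arc length = 7 + 6 + 7 + 7 + 10 = 37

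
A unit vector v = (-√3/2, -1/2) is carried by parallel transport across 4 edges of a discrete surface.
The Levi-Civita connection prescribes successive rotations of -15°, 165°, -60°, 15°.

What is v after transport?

Total rotation: (-15°) + 165° + (-60°) + 15° = 105°. Final vector: (0.7071, -0.7071)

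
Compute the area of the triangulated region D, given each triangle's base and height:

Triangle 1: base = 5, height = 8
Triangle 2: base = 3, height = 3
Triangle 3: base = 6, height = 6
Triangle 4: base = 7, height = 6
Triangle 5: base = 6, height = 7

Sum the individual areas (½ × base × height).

(1/2)×5×8 + (1/2)×3×3 + (1/2)×6×6 + (1/2)×7×6 + (1/2)×6×7 = 84.5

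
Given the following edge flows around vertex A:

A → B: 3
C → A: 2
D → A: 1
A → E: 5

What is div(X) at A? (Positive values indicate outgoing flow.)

Divergence = sum of outgoing flows = 3 + (-2) + (-1) + 5 = 5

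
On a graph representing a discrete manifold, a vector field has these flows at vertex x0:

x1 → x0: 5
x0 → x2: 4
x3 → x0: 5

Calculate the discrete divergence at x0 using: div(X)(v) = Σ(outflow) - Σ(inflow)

Divergence = sum of outgoing flows = (-5) + 4 + (-5) = -6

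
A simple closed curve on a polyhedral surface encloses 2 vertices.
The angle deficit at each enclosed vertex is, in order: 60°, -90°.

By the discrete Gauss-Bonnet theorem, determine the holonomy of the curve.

Holonomy = total enclosed curvature = 60° + (-90°) = -30°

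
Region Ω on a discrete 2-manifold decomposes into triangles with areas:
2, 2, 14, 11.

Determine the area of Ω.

2 + 2 + 14 + 11 = 29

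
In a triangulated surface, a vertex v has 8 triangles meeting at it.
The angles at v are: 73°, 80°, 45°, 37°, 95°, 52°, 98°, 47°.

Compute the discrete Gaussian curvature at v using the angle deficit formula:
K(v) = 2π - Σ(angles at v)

Sum of angles = 527°. K = 360° - 527° = -167° = -167π/180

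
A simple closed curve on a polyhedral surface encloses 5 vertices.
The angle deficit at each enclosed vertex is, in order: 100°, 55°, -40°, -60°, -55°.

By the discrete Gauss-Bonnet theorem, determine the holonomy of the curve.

Holonomy = total enclosed curvature = 100° + 55° + (-40°) + (-60°) + (-55°) = 0°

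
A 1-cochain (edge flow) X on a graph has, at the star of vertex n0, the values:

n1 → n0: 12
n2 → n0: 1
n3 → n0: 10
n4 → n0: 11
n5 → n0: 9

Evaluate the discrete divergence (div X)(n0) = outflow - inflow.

Divergence = sum of outgoing flows = (-12) + (-1) + (-10) + (-11) + (-9) = -43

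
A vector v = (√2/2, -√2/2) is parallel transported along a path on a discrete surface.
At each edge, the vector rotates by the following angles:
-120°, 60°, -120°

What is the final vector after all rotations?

Total rotation: (-120°) + 60° + (-120°) = -180° ≡ 180° (mod 360°). Final vector: (-0.7071, 0.7071)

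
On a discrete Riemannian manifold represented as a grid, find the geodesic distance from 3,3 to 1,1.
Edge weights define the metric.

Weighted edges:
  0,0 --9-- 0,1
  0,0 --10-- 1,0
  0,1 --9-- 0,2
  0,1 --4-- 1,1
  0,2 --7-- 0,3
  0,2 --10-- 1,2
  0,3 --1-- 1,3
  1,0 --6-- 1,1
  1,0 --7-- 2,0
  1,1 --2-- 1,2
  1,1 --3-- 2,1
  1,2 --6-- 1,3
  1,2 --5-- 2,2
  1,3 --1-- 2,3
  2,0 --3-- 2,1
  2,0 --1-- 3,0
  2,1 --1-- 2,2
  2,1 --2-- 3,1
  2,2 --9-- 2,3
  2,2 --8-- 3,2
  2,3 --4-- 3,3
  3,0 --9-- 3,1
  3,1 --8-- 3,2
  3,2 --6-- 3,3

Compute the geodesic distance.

Shortest path: 3,3 → 2,3 → 1,3 → 1,2 → 1,1, total weight = 13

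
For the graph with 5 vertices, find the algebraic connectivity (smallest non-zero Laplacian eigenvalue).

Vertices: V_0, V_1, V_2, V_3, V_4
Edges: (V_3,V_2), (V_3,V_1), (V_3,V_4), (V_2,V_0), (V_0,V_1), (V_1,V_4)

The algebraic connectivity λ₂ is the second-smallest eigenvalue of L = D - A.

Degrees: deg(V_0) = 2, deg(V_1) = 3, deg(V_2) = 2, deg(V_3) = 3, deg(V_4) = 2.
L = D − A with rows/columns ordered (V_0, V_1, V_2, V_3, V_4):
  [ 2, -1, -1,  0,  0]
  [-1,  3,  0, -1, -1]
  [-1,  0,  2, -1,  0]
  [ 0, -1, -1,  3, -1]
  [ 0, -1,  0, -1,  2]
Characteristic polynomial: det(λI − L) = λ(λ² − 5λ + 5)(λ² − 7λ + 11).
Roots: λ = 0; (λ² − 5λ + 5) = 0 ⇒ λ = (5 ± √5)/2 ≈ 1.382, 3.618; (λ² − 7λ + 11) = 0 ⇒ λ = (7 ± √5)/2 ≈ 2.382, 4.618.
(Check: the roots sum (with multiplicity) to 12, matching trace L = Σdeg = 2·6 = 12.)
Laplacian eigenvalues: [0.0, 1.382, 2.382, 3.618, 4.618]. Algebraic connectivity (smallest non-zero eigenvalue) = 1.382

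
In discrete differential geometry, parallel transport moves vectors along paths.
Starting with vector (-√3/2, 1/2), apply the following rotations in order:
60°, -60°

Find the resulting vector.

Total rotation: 60° + (-60°) = 0°. Final vector: (-0.8660, 0.5000)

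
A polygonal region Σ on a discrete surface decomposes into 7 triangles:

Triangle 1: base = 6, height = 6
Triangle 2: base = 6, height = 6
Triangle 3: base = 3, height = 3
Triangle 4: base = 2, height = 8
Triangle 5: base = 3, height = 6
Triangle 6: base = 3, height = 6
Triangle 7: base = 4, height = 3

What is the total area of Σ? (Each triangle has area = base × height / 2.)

(1/2)×6×6 + (1/2)×6×6 + (1/2)×3×3 + (1/2)×2×8 + (1/2)×3×6 + (1/2)×3×6 + (1/2)×4×3 = 72.5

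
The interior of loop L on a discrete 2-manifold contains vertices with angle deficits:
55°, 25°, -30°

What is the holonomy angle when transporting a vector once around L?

Holonomy = total enclosed curvature = 55° + 25° + (-30°) = 50°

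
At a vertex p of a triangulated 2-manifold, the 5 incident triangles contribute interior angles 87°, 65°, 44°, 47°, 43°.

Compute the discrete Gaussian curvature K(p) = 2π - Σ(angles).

Sum of angles = 286°. K = 360° - 286° = 74° = 37π/90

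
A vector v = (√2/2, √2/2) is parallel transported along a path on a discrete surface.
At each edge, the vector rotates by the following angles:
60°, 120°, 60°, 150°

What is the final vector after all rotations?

Total rotation: 60° + 120° + 60° + 150° = 390° ≡ 30° (mod 360°). Final vector: (0.2588, 0.9659)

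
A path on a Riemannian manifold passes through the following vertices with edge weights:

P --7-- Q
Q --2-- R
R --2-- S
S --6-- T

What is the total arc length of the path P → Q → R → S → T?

Arc length = 7 + 2 + 2 + 6 = 17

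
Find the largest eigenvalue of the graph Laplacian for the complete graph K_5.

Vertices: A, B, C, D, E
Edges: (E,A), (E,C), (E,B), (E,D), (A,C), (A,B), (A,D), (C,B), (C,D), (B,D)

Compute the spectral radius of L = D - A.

For the complete graph K_n, L = nI − J (J = all-ones matrix). J has eigenvalues n (once, eigenvector 𝟙) and 0 (multiplicity n−1), so L has eigenvalues 0 (once) and n (multiplicity n−1). Here n = 5: eigenvalue 0 once and 5 with multiplicity 4.
Laplacian eigenvalues: [0.0, 5.0, 5.0, 5.0, 5.0]. Largest eigenvalue (spectral radius) = 5.0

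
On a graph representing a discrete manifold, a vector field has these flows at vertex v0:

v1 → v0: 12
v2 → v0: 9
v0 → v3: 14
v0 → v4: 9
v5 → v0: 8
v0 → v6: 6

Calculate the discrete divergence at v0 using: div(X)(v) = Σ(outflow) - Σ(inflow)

Divergence = sum of outgoing flows = (-12) + (-9) + 14 + 9 + (-8) + 6 = 0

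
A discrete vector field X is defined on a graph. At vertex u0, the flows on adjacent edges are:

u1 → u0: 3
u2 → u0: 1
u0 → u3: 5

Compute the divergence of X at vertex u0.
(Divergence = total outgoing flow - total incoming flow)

Divergence = sum of outgoing flows = (-3) + (-1) + 5 = 1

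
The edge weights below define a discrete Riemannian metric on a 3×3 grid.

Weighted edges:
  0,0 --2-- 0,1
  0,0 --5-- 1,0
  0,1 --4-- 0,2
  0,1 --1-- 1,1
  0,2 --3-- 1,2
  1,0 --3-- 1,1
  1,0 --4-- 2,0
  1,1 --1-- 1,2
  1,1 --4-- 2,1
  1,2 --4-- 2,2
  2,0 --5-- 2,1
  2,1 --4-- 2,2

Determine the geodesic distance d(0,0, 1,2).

Shortest path: 0,0 → 0,1 → 1,1 → 1,2, total weight = 4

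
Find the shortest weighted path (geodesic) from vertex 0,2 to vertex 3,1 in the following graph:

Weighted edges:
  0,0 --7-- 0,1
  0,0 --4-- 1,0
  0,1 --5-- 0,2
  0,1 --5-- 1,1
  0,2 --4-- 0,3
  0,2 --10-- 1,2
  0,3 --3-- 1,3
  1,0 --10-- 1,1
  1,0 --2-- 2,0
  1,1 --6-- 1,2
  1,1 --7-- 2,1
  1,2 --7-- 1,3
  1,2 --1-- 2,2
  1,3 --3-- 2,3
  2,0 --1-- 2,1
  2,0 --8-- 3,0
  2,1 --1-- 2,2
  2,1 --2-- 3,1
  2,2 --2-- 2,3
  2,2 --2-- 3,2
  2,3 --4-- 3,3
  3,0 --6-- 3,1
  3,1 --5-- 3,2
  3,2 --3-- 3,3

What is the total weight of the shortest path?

Shortest path: 0,2 → 1,2 → 2,2 → 2,1 → 3,1, total weight = 14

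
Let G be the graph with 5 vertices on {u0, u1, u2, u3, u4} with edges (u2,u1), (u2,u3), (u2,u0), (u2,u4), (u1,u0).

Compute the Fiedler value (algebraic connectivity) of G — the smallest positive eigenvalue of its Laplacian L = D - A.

Degrees: deg(u0) = 2, deg(u1) = 2, deg(u2) = 4, deg(u3) = 1, deg(u4) = 1.
L = D − A with rows/columns ordered (u0, u1, u2, u3, u4):
  [ 2, -1, -1,  0,  0]
  [-1,  2, -1,  0,  0]
  [-1, -1,  4, -1, -1]
  [ 0,  0, -1,  1,  0]
  [ 0,  0, -1,  0,  1]
Characteristic polynomial: det(λI − L) = λ(λ − 1)²(λ − 3)(λ − 5).
Roots: λ = 0; (λ − 1) = 0 ⇒ λ = 1 (multiplicity 2); (λ − 3) = 0 ⇒ λ = 3; (λ − 5) = 0 ⇒ λ = 5.
(Check: the roots sum (with multiplicity) to 10, matching trace L = Σdeg = 2·5 = 10.)
Laplacian eigenvalues: [0.0, 1.0, 1.0, 3.0, 5.0]. Algebraic connectivity (smallest non-zero eigenvalue) = 1.0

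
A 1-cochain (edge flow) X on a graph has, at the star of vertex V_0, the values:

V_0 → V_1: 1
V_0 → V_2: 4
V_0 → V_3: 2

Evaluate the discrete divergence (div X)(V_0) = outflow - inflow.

Divergence = sum of outgoing flows = 1 + 4 + 2 = 7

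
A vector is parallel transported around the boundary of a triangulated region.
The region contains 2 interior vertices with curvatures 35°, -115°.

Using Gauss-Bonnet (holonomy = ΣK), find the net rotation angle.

Holonomy = total enclosed curvature = 35° + (-115°) = -80°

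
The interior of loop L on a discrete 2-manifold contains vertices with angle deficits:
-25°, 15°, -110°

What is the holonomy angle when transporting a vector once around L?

Holonomy = total enclosed curvature = (-25°) + 15° + (-110°) = -120°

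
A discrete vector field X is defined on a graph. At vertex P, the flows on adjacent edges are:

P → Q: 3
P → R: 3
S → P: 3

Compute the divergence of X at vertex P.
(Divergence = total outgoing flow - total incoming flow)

Divergence = sum of outgoing flows = 3 + 3 + (-3) = 3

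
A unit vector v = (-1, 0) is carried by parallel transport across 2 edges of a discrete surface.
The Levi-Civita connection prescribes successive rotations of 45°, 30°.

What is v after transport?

Total rotation: 45° + 30° = 75°. Final vector: (-0.2588, -0.9659)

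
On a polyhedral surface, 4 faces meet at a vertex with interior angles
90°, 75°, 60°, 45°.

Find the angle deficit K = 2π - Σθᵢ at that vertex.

Sum of angles = 270°. K = 360° - 270° = 90° = π/2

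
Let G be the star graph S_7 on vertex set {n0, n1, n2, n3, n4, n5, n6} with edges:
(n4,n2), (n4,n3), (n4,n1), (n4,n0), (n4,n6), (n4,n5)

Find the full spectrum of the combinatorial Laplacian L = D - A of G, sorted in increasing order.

The star S_7 is the complete bipartite graph K_{1,6} (one hub of degree 6, 6 leaves of degree 1). The Laplacian spectrum of K_{p,q} is 0, p (multiplicity q−1), q (multiplicity p−1), p+q. With p = 1, q = 6: 0 once, 1 with multiplicity 5, and 7 once. (Check: trace L = sum of degrees = 12 = 5·1 + 7.)
Laplacian eigenvalues (increasing order): [0.0, 1.0, 1.0, 1.0, 1.0, 1.0, 7.0]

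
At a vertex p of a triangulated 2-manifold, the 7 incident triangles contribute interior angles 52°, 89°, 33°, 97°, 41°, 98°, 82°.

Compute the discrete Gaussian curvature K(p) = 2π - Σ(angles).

Sum of angles = 492°. K = 360° - 492° = -132° = -11π/15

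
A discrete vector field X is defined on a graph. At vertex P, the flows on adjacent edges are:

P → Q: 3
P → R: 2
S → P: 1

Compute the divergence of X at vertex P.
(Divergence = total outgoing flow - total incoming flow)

Divergence = sum of outgoing flows = 3 + 2 + (-1) = 4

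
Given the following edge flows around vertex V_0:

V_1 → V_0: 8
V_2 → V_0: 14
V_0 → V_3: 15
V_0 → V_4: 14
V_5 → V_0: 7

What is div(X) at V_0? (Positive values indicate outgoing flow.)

Divergence = sum of outgoing flows = (-8) + (-14) + 15 + 14 + (-7) = 0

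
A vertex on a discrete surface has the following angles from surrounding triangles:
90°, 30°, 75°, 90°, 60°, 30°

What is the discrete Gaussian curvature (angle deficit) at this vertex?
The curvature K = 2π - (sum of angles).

Sum of angles = 375°. K = 360° - 375° = -15°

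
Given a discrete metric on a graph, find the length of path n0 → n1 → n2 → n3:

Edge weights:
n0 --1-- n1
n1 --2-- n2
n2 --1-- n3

Arc length = 1 + 2 + 1 = 4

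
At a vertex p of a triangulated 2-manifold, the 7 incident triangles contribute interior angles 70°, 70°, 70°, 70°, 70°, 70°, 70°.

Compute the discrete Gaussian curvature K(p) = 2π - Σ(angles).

Sum of angles = 490°. K = 360° - 490° = -130° = -13π/18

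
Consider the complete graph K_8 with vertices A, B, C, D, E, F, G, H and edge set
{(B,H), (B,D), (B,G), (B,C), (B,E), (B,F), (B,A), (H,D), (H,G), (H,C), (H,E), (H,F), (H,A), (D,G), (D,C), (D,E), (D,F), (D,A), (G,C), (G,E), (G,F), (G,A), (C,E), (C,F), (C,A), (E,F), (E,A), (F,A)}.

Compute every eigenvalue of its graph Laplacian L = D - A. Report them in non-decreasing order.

For the complete graph K_n, L = nI − J (J = all-ones matrix). J has eigenvalues n (once, eigenvector 𝟙) and 0 (multiplicity n−1), so L has eigenvalues 0 (once) and n (multiplicity n−1). Here n = 8: eigenvalue 0 once and 8 with multiplicity 7.
Laplacian eigenvalues (increasing order): [0.0, 8.0, 8.0, 8.0, 8.0, 8.0, 8.0, 8.0]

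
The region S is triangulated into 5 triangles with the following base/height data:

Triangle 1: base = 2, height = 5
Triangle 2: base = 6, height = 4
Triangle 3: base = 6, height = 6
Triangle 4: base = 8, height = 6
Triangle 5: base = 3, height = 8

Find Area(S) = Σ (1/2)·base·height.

(1/2)×2×5 + (1/2)×6×4 + (1/2)×6×6 + (1/2)×8×6 + (1/2)×3×8 = 71.0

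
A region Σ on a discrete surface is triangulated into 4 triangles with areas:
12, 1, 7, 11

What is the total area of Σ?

12 + 1 + 7 + 11 = 31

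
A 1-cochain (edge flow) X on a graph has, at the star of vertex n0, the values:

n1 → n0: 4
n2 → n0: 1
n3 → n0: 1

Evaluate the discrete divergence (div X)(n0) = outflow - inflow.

Divergence = sum of outgoing flows = (-4) + (-1) + (-1) = -6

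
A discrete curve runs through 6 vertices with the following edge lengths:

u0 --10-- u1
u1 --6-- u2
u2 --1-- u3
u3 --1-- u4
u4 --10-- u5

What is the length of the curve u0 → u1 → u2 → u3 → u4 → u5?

Arc length = 10 + 6 + 1 + 1 + 10 = 28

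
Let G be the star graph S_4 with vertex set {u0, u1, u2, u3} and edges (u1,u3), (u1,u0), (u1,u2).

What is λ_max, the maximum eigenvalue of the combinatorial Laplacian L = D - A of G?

The star S_4 is the complete bipartite graph K_{1,3} (one hub of degree 3, 3 leaves of degree 1). The Laplacian spectrum of K_{p,q} is 0, p (multiplicity q−1), q (multiplicity p−1), p+q. With p = 1, q = 3: 0 once, 1 with multiplicity 2, and 4 once. (Check: trace L = sum of degrees = 6 = 2·1 + 4.)
Laplacian eigenvalues: [0.0, 1.0, 1.0, 4.0]. Largest eigenvalue (spectral radius) = 4.0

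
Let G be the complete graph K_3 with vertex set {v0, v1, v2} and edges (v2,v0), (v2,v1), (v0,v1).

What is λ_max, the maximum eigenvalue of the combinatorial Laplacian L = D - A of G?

For the complete graph K_n, L = nI − J (J = all-ones matrix). J has eigenvalues n (once, eigenvector 𝟙) and 0 (multiplicity n−1), so L has eigenvalues 0 (once) and n (multiplicity n−1). Here n = 3: eigenvalue 0 once and 3 with multiplicity 2.
Laplacian eigenvalues: [0.0, 3.0, 3.0]. Largest eigenvalue (spectral radius) = 3.0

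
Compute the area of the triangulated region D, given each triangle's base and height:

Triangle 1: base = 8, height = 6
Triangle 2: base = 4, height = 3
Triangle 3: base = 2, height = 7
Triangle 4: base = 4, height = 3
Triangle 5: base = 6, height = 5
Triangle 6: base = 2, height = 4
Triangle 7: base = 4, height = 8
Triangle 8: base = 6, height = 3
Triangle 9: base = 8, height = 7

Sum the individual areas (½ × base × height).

(1/2)×8×6 + (1/2)×4×3 + (1/2)×2×7 + (1/2)×4×3 + (1/2)×6×5 + (1/2)×2×4 + (1/2)×4×8 + (1/2)×6×3 + (1/2)×8×7 = 115.0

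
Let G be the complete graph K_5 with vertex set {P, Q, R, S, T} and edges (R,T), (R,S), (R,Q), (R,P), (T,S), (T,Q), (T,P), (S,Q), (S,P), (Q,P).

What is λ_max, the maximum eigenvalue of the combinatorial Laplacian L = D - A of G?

For the complete graph K_n, L = nI − J (J = all-ones matrix). J has eigenvalues n (once, eigenvector 𝟙) and 0 (multiplicity n−1), so L has eigenvalues 0 (once) and n (multiplicity n−1). Here n = 5: eigenvalue 0 once and 5 with multiplicity 4.
Laplacian eigenvalues: [0.0, 5.0, 5.0, 5.0, 5.0]. Largest eigenvalue (spectral radius) = 5.0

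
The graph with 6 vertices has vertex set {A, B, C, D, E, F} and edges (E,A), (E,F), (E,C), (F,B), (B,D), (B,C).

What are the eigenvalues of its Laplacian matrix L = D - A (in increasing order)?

Degrees: deg(A) = 1, deg(B) = 3, deg(C) = 2, deg(D) = 1, deg(E) = 3, deg(F) = 2.
L = D − A with rows/columns ordered (A, B, C, D, E, F):
  [ 1,  0,  0,  0, -1,  0]
  [ 0,  3, -1, -1,  0, -1]
  [ 0, -1,  2,  0, -1,  0]
  [ 0, -1,  0,  1,  0,  0]
  [-1,  0, -1,  0,  3, -1]
  [ 0, -1,  0,  0, -1,  2]
Characteristic polynomial: det(λI − L) = λ(λ² − 4λ + 2)(λ² − 6λ + 6)(λ − 2).
Roots: λ = 0; (λ² − 4λ + 2) = 0 ⇒ λ = 2 ± √2 ≈ 0.5858, 3.4142; (λ² − 6λ + 6) = 0 ⇒ λ = 3 ± √3 ≈ 1.2679, 4.7321; (λ − 2) = 0 ⇒ λ = 2.
(Check: the roots sum (with multiplicity) to 12, matching trace L = Σdeg = 2·6 = 12.)
Laplacian eigenvalues (increasing order): [0.0, 0.5858, 1.2679, 2.0, 3.4142, 4.7321]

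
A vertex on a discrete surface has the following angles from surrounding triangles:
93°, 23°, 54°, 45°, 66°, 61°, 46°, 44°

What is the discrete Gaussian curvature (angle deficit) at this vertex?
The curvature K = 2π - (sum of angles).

Sum of angles = 432°. K = 360° - 432° = -72° = -2π/5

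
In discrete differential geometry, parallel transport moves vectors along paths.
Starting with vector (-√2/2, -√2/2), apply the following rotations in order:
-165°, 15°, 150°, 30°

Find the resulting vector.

Total rotation: (-165°) + 15° + 150° + 30° = 30°. Final vector: (-0.2588, -0.9659)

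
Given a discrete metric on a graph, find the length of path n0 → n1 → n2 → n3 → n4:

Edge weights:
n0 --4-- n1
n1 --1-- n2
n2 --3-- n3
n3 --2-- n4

Arc length = 4 + 1 + 3 + 2 = 10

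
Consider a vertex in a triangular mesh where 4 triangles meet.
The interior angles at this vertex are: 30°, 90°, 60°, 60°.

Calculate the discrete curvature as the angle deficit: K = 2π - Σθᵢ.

Sum of angles = 240°. K = 360° - 240° = 120° = 2π/3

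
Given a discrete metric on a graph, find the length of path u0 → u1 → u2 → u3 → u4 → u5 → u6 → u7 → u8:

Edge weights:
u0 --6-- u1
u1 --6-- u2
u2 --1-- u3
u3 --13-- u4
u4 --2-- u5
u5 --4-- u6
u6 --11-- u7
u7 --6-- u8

Arc length = 6 + 6 + 1 + 13 + 2 + 4 + 11 + 6 = 49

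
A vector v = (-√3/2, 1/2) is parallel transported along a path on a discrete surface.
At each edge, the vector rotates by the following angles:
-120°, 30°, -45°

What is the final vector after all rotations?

Total rotation: (-120°) + 30° + (-45°) = -135°. Final vector: (0.9659, 0.2588)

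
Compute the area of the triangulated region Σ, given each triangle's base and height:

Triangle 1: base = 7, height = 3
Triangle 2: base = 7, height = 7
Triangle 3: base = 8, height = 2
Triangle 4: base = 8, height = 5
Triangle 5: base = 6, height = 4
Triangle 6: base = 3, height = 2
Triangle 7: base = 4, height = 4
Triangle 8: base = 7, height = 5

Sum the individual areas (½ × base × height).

(1/2)×7×3 + (1/2)×7×7 + (1/2)×8×2 + (1/2)×8×5 + (1/2)×6×4 + (1/2)×3×2 + (1/2)×4×4 + (1/2)×7×5 = 103.5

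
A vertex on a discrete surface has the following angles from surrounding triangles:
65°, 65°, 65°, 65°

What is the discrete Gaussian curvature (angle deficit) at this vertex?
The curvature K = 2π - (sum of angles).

Sum of angles = 260°. K = 360° - 260° = 100° = 5π/9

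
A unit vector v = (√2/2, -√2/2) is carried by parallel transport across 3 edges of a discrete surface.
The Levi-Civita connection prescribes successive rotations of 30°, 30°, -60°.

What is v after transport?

Total rotation: 30° + 30° + (-60°) = 0°. Final vector: (0.7071, -0.7071)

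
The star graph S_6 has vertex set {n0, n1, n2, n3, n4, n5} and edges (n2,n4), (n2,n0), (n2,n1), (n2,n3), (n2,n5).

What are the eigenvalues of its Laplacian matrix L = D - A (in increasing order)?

The star S_6 is the complete bipartite graph K_{1,5} (one hub of degree 5, 5 leaves of degree 1). The Laplacian spectrum of K_{p,q} is 0, p (multiplicity q−1), q (multiplicity p−1), p+q. With p = 1, q = 5: 0 once, 1 with multiplicity 4, and 6 once. (Check: trace L = sum of degrees = 10 = 4·1 + 6.)
Laplacian eigenvalues (increasing order): [0.0, 1.0, 1.0, 1.0, 1.0, 6.0]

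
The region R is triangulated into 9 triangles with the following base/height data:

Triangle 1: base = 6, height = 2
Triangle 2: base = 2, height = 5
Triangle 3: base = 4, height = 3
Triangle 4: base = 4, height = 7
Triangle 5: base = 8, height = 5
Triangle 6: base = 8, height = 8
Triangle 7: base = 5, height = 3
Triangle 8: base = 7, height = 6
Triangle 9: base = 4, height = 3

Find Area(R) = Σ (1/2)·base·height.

(1/2)×6×2 + (1/2)×2×5 + (1/2)×4×3 + (1/2)×4×7 + (1/2)×8×5 + (1/2)×8×8 + (1/2)×5×3 + (1/2)×7×6 + (1/2)×4×3 = 117.5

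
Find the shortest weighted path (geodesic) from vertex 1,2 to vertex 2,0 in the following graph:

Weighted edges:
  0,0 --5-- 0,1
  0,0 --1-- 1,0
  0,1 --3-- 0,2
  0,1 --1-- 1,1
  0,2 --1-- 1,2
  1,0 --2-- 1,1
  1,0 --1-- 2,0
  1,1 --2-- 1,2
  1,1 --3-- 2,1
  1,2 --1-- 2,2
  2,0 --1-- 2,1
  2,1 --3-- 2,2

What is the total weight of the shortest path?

Shortest path: 1,2 → 1,1 → 1,0 → 2,0, total weight = 5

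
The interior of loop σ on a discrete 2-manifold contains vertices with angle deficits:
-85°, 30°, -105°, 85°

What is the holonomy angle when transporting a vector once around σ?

Holonomy = total enclosed curvature = (-85°) + 30° + (-105°) + 85° = -75°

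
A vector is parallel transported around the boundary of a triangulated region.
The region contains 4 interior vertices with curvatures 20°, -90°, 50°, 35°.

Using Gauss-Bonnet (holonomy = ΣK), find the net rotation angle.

Holonomy = total enclosed curvature = 20° + (-90°) + 50° + 35° = 15°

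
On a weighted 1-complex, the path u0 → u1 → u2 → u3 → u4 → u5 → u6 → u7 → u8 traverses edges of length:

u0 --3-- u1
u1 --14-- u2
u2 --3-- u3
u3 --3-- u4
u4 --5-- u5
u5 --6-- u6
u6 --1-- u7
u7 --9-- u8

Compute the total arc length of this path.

Arc length = 3 + 14 + 3 + 3 + 5 + 6 + 1 + 9 = 44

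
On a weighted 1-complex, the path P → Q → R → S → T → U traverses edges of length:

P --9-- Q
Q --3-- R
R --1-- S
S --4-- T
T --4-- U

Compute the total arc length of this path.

Arc length = 9 + 3 + 1 + 4 + 4 = 21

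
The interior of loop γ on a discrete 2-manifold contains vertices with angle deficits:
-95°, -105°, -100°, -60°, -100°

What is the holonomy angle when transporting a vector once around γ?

Holonomy = total enclosed curvature = (-95°) + (-105°) + (-100°) + (-60°) + (-100°) = -460°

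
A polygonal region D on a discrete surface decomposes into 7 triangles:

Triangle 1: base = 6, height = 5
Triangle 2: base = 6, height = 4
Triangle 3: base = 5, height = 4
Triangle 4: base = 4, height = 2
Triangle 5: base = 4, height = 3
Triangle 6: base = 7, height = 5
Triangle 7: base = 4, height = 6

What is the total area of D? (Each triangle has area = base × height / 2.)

(1/2)×6×5 + (1/2)×6×4 + (1/2)×5×4 + (1/2)×4×2 + (1/2)×4×3 + (1/2)×7×5 + (1/2)×4×6 = 76.5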